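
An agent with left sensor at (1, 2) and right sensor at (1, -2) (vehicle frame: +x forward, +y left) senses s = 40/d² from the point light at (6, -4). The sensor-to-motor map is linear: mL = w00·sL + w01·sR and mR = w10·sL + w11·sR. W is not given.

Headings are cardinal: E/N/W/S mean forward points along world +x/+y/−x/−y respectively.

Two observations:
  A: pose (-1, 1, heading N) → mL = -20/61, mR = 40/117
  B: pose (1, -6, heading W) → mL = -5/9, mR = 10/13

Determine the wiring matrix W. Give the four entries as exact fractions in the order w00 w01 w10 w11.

0 -1/2 1 0

obs A: pose=(-1,1,N) → sL=40/117, sR=40/61, mL=-20/61, mR=40/117
obs B: pose=(1,-6,W) → sL=10/13, sR=10/9, mL=-5/9, mR=10/13
sensor matrix S = [[40/117, 40/61], [10/13, 10/9]]; det S = -8000/64233
solve [mL_A; mL_B] = S·[w00; w01] and [mR_A; mR_B] = S·[w10; w11]:
  w00 = 0, w01 = -1/2, w10 = 1, w11 = 0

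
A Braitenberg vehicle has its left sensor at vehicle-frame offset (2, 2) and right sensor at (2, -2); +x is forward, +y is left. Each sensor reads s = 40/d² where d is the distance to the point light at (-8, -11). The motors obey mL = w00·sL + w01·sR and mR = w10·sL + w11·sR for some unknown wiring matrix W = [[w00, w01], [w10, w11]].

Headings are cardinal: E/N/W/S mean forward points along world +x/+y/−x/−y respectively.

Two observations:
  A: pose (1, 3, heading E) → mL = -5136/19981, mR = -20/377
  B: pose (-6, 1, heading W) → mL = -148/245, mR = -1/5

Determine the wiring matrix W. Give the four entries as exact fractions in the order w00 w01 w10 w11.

obs A: pose=(1,3,E) → sL=40/377, sR=8/53, mL=-5136/19981, mR=-20/377
obs B: pose=(-6,1,W) → sL=2/5, sR=10/49, mL=-148/245, mR=-1/5
sensor matrix S = [[40/377, 8/53], [2/5, 10/49]]; det S = -189568/4895345
solve [mL_A; mL_B] = S·[w00; w01] and [mR_A; mR_B] = S·[w10; w11]:
  w00 = -1, w01 = -1, w10 = -1/2, w11 = 0

-1 -1 -1/2 0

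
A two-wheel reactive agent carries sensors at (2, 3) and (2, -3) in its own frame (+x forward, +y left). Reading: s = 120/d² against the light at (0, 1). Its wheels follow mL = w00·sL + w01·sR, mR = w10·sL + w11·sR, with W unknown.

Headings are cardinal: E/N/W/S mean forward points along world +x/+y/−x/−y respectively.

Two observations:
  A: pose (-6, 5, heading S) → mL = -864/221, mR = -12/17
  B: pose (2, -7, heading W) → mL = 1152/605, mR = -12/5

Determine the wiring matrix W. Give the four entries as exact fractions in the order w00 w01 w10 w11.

obs A: pose=(-6,5,S) → sL=120/13, sR=24/17, mL=-864/221, mR=-12/17
obs B: pose=(2,-7,W) → sL=120/121, sR=24/5, mL=1152/605, mR=-12/5
sensor matrix S = [[120/13, 24/17], [120/121, 24/5]]; det S = 1147392/26741
solve [mL_A; mL_B] = S·[w00; w01] and [mR_A; mR_B] = S·[w10; w11]:
  w00 = -1/2, w01 = 1/2, w10 = 0, w11 = -1/2

-1/2 1/2 0 -1/2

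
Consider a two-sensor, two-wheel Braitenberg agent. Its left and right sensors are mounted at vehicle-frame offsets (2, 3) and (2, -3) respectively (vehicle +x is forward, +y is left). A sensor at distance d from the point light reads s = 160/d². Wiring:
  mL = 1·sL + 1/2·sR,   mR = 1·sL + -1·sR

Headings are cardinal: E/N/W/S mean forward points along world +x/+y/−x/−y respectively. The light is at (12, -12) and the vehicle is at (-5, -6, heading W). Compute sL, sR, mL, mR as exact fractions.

16/37 80/221 5016/8177 576/8177

left sensor world pos  = (-7, -9); dL² = 370
right sensor world pos = (-7, -3); dR² = 442
sL = 160/370 = 16/37
sR = 160/442 = 80/221
mL = 1·sL + 1/2·sR = 5016/8177
mR = 1·sL + -1·sR = 576/8177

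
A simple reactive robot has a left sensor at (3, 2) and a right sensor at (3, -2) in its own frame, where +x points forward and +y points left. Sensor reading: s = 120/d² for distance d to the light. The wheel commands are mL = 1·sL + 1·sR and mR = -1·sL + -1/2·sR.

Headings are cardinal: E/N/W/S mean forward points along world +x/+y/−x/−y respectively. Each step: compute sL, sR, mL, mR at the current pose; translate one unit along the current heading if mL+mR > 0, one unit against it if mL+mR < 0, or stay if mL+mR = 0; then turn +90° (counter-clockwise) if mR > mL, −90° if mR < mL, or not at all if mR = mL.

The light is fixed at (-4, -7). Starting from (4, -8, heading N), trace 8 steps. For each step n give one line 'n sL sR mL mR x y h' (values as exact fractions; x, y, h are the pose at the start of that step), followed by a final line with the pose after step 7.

n=0: pose=(4,-8,N); sL=3, sR=15/13; mL=54/13, mR=-93/26; mL+mR=15/26 → advance +1; mR−mL=-201/26 → turn -1·90°
n=1: pose=(4,-7,E); sL=24/25, sR=24/25; mL=48/25, mR=-36/25; mL+mR=12/25 → advance +1; mR−mL=-84/25 → turn -1·90°
n=2: pose=(5,-7,S); sL=12/13, sR=60/29; mL=1128/377, mR=-738/377; mL+mR=30/29 → advance +1; mR−mL=-1866/377 → turn -1·90°
n=3: pose=(5,-8,W); sL=8/3, sR=120/37; mL=656/111, mR=-476/111; mL+mR=60/37 → advance +1; mR−mL=-1132/111 → turn -1·90°
n=4: pose=(4,-8,N); sL=3, sR=15/13; mL=54/13, mR=-93/26; mL+mR=15/26 → advance +1; mR−mL=-201/26 → turn -1·90°
n=5: pose=(4,-7,E); sL=24/25, sR=24/25; mL=48/25, mR=-36/25; mL+mR=12/25 → advance +1; mR−mL=-84/25 → turn -1·90°
n=6: pose=(5,-7,S); sL=12/13, sR=60/29; mL=1128/377, mR=-738/377; mL+mR=30/29 → advance +1; mR−mL=-1866/377 → turn -1·90°
n=7: pose=(5,-8,W); sL=8/3, sR=120/37; mL=656/111, mR=-476/111; mL+mR=60/37 → advance +1; mR−mL=-1132/111 → turn -1·90°

0 3 15/13 54/13 -93/26 4 -8 N
1 24/25 24/25 48/25 -36/25 4 -7 E
2 12/13 60/29 1128/377 -738/377 5 -7 S
3 8/3 120/37 656/111 -476/111 5 -8 W
4 3 15/13 54/13 -93/26 4 -8 N
5 24/25 24/25 48/25 -36/25 4 -7 E
6 12/13 60/29 1128/377 -738/377 5 -7 S
7 8/3 120/37 656/111 -476/111 5 -8 W
final 4 -8 N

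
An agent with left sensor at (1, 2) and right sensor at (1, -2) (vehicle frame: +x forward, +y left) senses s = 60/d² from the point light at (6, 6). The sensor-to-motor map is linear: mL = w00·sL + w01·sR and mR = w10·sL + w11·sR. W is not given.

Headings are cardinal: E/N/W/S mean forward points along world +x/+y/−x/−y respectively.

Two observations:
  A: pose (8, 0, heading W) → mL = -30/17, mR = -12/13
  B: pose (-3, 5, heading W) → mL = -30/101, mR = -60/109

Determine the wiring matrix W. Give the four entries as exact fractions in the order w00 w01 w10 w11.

0 -1/2 -1 0

obs A: pose=(8,0,W) → sL=12/13, sR=60/17, mL=-30/17, mR=-12/13
obs B: pose=(-3,5,W) → sL=60/109, sR=60/101, mL=-30/101, mR=-60/109
sensor matrix S = [[12/13, 60/17], [60/109, 60/101]]; det S = -3392640/2432989
solve [mL_A; mL_B] = S·[w00; w01] and [mR_A; mR_B] = S·[w10; w11]:
  w00 = 0, w01 = -1/2, w10 = -1, w11 = 0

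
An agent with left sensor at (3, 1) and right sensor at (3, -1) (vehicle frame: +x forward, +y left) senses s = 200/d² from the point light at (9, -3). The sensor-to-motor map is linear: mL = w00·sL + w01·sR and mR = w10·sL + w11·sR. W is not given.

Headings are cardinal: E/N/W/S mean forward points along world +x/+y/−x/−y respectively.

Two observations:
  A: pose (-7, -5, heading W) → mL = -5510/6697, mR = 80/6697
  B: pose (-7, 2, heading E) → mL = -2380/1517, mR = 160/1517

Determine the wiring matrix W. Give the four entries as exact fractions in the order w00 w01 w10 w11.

-1/2 -1 -1 1

obs A: pose=(-7,-5,W) → sL=20/37, sR=100/181, mL=-5510/6697, mR=80/6697
obs B: pose=(-7,2,E) → sL=40/41, sR=40/37, mL=-2380/1517, mR=160/1517
sensor matrix S = [[20/37, 100/181], [40/41, 40/37]]; det S = 460800/10159349
solve [mL_A; mL_B] = S·[w00; w01] and [mR_A; mR_B] = S·[w10; w11]:
  w00 = -1/2, w01 = -1, w10 = -1, w11 = 1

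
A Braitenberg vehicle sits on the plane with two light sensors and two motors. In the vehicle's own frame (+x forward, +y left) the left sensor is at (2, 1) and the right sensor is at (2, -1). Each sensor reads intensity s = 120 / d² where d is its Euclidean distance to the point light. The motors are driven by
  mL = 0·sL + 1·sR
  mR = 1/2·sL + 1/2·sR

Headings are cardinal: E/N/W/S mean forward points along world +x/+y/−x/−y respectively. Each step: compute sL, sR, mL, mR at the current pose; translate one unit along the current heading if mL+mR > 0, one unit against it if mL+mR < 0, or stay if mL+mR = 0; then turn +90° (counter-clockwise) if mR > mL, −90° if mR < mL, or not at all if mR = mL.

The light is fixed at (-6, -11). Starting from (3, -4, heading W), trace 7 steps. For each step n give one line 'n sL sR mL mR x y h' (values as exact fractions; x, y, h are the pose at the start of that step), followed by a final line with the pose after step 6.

0 24/17 120/113 120/113 2376/1921 3 -4 W
1 60/53 60/37 60/37 2700/1961 2 -4 S
2 120/61 24/17 24/17 1752/1037 2 -5 W
3 3/2 30/13 30/13 99/52 1 -5 S
4 120/41 120/61 120/61 6120/2501 1 -6 W
5 60/29 60/17 60/17 1380/493 0 -6 S
6 24/5 120/41 120/41 792/205 0 -7 W
final -1 -7 S

n=0: pose=(3,-4,W); sL=24/17, sR=120/113; mL=120/113, mR=2376/1921; mL+mR=4416/1921 → advance +1; mR−mL=336/1921 → turn +1·90°
n=1: pose=(2,-4,S); sL=60/53, sR=60/37; mL=60/37, mR=2700/1961; mL+mR=5880/1961 → advance +1; mR−mL=-480/1961 → turn -1·90°
n=2: pose=(2,-5,W); sL=120/61, sR=24/17; mL=24/17, mR=1752/1037; mL+mR=3216/1037 → advance +1; mR−mL=288/1037 → turn +1·90°
n=3: pose=(1,-5,S); sL=3/2, sR=30/13; mL=30/13, mR=99/52; mL+mR=219/52 → advance +1; mR−mL=-21/52 → turn -1·90°
n=4: pose=(1,-6,W); sL=120/41, sR=120/61; mL=120/61, mR=6120/2501; mL+mR=11040/2501 → advance +1; mR−mL=1200/2501 → turn +1·90°
n=5: pose=(0,-6,S); sL=60/29, sR=60/17; mL=60/17, mR=1380/493; mL+mR=3120/493 → advance +1; mR−mL=-360/493 → turn -1·90°
n=6: pose=(0,-7,W); sL=24/5, sR=120/41; mL=120/41, mR=792/205; mL+mR=1392/205 → advance +1; mR−mL=192/205 → turn +1·90°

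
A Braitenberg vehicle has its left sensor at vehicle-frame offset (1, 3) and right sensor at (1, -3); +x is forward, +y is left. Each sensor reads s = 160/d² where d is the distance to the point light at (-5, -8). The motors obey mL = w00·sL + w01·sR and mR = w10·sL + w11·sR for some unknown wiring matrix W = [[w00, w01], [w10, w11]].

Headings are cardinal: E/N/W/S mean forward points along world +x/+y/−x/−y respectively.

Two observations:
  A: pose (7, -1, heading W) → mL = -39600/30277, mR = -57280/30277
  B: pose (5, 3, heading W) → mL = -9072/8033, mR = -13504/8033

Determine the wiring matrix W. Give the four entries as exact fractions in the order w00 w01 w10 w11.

obs A: pose=(7,-1,W) → sL=160/137, sR=160/221, mL=-39600/30277, mR=-57280/30277
obs B: pose=(5,3,W) → sL=32/29, sR=160/277, mL=-9072/8033, mR=-13504/8033
sensor matrix S = [[160/137, 160/221], [32/29, 160/277]]; det S = -30228480/243215141
solve [mL_A; mL_B] = S·[w00; w01] and [mR_A; mR_B] = S·[w10; w11]:
  w00 = -1/2, w01 = -1, w10 = -1, w11 = -1

-1/2 -1 -1 -1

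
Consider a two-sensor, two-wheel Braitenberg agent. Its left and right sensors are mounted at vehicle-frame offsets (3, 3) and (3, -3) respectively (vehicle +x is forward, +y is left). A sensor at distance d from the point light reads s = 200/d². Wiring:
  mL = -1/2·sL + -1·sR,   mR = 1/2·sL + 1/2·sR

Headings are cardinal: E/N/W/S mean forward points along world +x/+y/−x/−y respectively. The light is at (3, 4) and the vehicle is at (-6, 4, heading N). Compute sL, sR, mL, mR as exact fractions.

left sensor world pos  = (-9, 7); dL² = 153
right sensor world pos = (-3, 7); dR² = 45
sL = 200/153 = 200/153
sR = 200/45 = 40/9
mL = -1/2·sL + -1·sR = -260/51
mR = 1/2·sL + 1/2·sR = 440/153

200/153 40/9 -260/51 440/153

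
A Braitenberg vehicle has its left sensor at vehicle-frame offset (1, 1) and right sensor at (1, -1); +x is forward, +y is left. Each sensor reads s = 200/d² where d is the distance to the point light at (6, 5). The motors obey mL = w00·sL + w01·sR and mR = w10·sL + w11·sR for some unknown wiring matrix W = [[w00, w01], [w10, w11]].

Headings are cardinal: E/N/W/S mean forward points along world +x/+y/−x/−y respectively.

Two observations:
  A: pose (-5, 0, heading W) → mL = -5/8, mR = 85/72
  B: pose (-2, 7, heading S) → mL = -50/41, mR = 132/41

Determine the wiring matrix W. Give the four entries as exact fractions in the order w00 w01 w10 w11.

obs A: pose=(-5,0,W) → sL=10/9, sR=5/4, mL=-5/8, mR=85/72
obs B: pose=(-2,7,S) → sL=4, sR=100/41, mL=-50/41, mR=132/41
sensor matrix S = [[10/9, 5/4], [4, 100/41]]; det S = -845/369
solve [mL_A; mL_B] = S·[w00; w01] and [mR_A; mR_B] = S·[w10; w11]:
  w00 = 0, w01 = -1/2, w10 = 1/2, w11 = 1/2

0 -1/2 1/2 1/2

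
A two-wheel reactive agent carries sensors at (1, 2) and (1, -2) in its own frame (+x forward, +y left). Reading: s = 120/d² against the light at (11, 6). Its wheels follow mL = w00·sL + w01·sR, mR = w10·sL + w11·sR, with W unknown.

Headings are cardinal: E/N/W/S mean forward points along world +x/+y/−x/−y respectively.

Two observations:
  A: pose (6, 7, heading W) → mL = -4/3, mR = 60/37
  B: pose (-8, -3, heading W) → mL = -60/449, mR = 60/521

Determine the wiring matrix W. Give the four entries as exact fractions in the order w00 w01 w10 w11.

0 -1/2 1/2 0

obs A: pose=(6,7,W) → sL=120/37, sR=8/3, mL=-4/3, mR=60/37
obs B: pose=(-8,-3,W) → sL=120/521, sR=120/449, mL=-60/449, mR=60/521
sensor matrix S = [[120/37, 8/3], [120/521, 120/449]]; det S = 2186240/8655373
solve [mL_A; mL_B] = S·[w00; w01] and [mR_A; mR_B] = S·[w10; w11]:
  w00 = 0, w01 = -1/2, w10 = 1/2, w11 = 0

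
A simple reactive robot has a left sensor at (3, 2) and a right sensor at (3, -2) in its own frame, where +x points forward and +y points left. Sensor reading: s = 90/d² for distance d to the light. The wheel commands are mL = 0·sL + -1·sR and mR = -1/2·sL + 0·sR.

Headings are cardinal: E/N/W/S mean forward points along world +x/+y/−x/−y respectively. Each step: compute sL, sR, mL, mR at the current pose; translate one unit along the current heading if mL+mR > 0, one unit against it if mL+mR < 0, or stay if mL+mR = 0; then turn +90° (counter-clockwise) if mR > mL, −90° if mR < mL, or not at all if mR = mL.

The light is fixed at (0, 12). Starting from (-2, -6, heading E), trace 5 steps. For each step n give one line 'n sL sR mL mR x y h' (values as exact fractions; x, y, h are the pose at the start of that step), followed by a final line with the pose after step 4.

n=0: pose=(-2,-6,E); sL=90/257, sR=90/401; mL=-90/401, mR=-45/257; mL+mR=-41175/103057 → advance -1; mR−mL=5085/103057 → turn +1·90°
n=1: pose=(-3,-6,N); sL=9/25, sR=45/113; mL=-45/113, mR=-9/50; mL+mR=-3267/5650 → advance -1; mR−mL=1233/5650 → turn +1·90°
n=2: pose=(-3,-7,W); sL=10/53, sR=18/65; mL=-18/65, mR=-5/53; mL+mR=-1279/3445 → advance -1; mR−mL=629/3445 → turn +1·90°
n=3: pose=(-2,-7,S); sL=45/242, sR=9/50; mL=-9/50, mR=-45/484; mL+mR=-3303/12100 → advance -1; mR−mL=1053/12100 → turn +1·90°
n=4: pose=(-2,-6,E); sL=90/257, sR=90/401; mL=-90/401, mR=-45/257; mL+mR=-41175/103057 → advance -1; mR−mL=5085/103057 → turn +1·90°

0 90/257 90/401 -90/401 -45/257 -2 -6 E
1 9/25 45/113 -45/113 -9/50 -3 -6 N
2 10/53 18/65 -18/65 -5/53 -3 -7 W
3 45/242 9/50 -9/50 -45/484 -2 -7 S
4 90/257 90/401 -90/401 -45/257 -2 -6 E
final -3 -6 N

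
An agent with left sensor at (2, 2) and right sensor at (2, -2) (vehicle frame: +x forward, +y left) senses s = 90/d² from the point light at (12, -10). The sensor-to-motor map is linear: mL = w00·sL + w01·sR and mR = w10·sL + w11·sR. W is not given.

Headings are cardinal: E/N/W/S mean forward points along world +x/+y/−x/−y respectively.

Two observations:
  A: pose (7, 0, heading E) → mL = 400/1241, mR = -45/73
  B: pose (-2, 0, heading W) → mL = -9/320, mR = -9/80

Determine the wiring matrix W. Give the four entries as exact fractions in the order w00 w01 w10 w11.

-1/2 1/2 0 -1/2

obs A: pose=(7,0,E) → sL=10/17, sR=90/73, mL=400/1241, mR=-45/73
obs B: pose=(-2,0,W) → sL=9/32, sR=9/40, mL=-9/320, mR=-9/80
sensor matrix S = [[10/17, 90/73], [9/32, 9/40]]; det S = -4257/19856
solve [mL_A; mL_B] = S·[w00; w01] and [mR_A; mR_B] = S·[w10; w11]:
  w00 = -1/2, w01 = 1/2, w10 = 0, w11 = -1/2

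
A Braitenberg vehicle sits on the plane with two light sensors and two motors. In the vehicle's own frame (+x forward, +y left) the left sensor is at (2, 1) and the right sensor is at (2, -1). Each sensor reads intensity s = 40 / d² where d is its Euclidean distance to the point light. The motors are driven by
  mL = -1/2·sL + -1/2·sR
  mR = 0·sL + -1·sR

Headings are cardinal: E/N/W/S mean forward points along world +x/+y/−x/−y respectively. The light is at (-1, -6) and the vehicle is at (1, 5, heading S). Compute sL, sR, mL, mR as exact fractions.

4/9 20/41 -172/369 -20/41

left sensor world pos  = (2, 3); dL² = 90
right sensor world pos = (0, 3); dR² = 82
sL = 40/90 = 4/9
sR = 40/82 = 20/41
mL = -1/2·sL + -1/2·sR = -172/369
mR = 0·sL + -1·sR = -20/41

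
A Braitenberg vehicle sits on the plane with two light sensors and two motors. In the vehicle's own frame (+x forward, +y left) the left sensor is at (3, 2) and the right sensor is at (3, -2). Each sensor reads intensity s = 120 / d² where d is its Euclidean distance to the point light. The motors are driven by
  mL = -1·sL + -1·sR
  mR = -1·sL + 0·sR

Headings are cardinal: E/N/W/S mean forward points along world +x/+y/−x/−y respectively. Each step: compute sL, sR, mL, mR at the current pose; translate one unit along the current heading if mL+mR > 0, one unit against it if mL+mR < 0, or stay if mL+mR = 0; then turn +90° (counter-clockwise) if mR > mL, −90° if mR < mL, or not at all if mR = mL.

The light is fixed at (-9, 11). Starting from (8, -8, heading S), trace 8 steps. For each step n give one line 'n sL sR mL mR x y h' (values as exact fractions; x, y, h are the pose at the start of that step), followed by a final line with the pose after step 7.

0 24/169 120/709 -37296/119821 -24/169 8 -8 S
1 15/82 3/20 -273/820 -15/82 8 -7 E
2 120/421 40/183 -38800/77043 -120/421 7 -7 N
3 12/61 60/229 -6408/13969 -12/61 7 -8 W
4 24/169 120/709 -37296/119821 -24/169 8 -8 S
5 15/82 3/20 -273/820 -15/82 8 -7 E
6 120/421 40/183 -38800/77043 -120/421 7 -7 N
7 12/61 60/229 -6408/13969 -12/61 7 -8 W
final 8 -8 S

n=0: pose=(8,-8,S); sL=24/169, sR=120/709; mL=-37296/119821, mR=-24/169; mL+mR=-54312/119821 → advance -1; mR−mL=120/709 → turn +1·90°
n=1: pose=(8,-7,E); sL=15/82, sR=3/20; mL=-273/820, mR=-15/82; mL+mR=-423/820 → advance -1; mR−mL=3/20 → turn +1·90°
n=2: pose=(7,-7,N); sL=120/421, sR=40/183; mL=-38800/77043, mR=-120/421; mL+mR=-60760/77043 → advance -1; mR−mL=40/183 → turn +1·90°
n=3: pose=(7,-8,W); sL=12/61, sR=60/229; mL=-6408/13969, mR=-12/61; mL+mR=-9156/13969 → advance -1; mR−mL=60/229 → turn +1·90°
n=4: pose=(8,-8,S); sL=24/169, sR=120/709; mL=-37296/119821, mR=-24/169; mL+mR=-54312/119821 → advance -1; mR−mL=120/709 → turn +1·90°
n=5: pose=(8,-7,E); sL=15/82, sR=3/20; mL=-273/820, mR=-15/82; mL+mR=-423/820 → advance -1; mR−mL=3/20 → turn +1·90°
n=6: pose=(7,-7,N); sL=120/421, sR=40/183; mL=-38800/77043, mR=-120/421; mL+mR=-60760/77043 → advance -1; mR−mL=40/183 → turn +1·90°
n=7: pose=(7,-8,W); sL=12/61, sR=60/229; mL=-6408/13969, mR=-12/61; mL+mR=-9156/13969 → advance -1; mR−mL=60/229 → turn +1·90°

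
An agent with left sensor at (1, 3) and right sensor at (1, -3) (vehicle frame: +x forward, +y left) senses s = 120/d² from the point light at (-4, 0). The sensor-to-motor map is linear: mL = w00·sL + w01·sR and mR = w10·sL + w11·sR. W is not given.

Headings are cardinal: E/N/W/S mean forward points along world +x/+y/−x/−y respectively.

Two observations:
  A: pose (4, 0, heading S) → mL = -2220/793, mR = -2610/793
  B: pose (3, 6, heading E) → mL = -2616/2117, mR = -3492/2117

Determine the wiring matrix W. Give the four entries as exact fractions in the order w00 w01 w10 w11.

-1/2 -1/2 -1 -1/2

obs A: pose=(4,0,S) → sL=60/61, sR=60/13, mL=-2220/793, mR=-2610/793
obs B: pose=(3,6,E) → sL=24/29, sR=120/73, mL=-2616/2117, mR=-3492/2117
sensor matrix S = [[60/61, 60/13], [24/29, 120/73]]; det S = -3697920/1678781
solve [mL_A; mL_B] = S·[w00; w01] and [mR_A; mR_B] = S·[w10; w11]:
  w00 = -1/2, w01 = -1/2, w10 = -1, w11 = -1/2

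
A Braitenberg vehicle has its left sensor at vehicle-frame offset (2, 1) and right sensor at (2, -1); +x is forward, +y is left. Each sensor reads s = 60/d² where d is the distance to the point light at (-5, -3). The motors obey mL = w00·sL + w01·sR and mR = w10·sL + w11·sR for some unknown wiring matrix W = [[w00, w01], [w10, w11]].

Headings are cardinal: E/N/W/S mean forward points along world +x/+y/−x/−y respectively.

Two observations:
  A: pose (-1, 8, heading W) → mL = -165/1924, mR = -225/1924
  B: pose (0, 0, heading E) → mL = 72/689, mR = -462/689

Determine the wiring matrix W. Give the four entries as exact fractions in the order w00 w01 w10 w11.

obs A: pose=(-1,8,W) → sL=15/26, sR=15/37, mL=-165/1924, mR=-225/1924
obs B: pose=(0,0,E) → sL=12/13, sR=60/53, mL=72/689, mR=-462/689
sensor matrix S = [[15/26, 15/37], [12/13, 60/53]]; det S = 7110/25493
solve [mL_A; mL_B] = S·[w00; w01] and [mR_A; mR_B] = S·[w10; w11]:
  w00 = -1/2, w01 = 1/2, w10 = 1/2, w11 = -1

-1/2 1/2 1/2 -1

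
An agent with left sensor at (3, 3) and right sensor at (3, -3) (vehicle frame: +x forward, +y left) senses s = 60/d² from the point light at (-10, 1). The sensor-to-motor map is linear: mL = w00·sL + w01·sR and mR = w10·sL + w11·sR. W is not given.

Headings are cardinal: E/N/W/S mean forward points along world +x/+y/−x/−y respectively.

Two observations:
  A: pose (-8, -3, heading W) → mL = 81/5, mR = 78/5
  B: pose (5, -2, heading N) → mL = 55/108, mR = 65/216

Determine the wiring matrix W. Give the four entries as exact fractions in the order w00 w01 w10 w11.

obs A: pose=(-8,-3,W) → sL=6/5, sR=30, mL=81/5, mR=78/5
obs B: pose=(5,-2,N) → sL=5/12, sR=5/27, mL=55/108, mR=65/216
sensor matrix S = [[6/5, 30], [5/12, 5/27]]; det S = -221/18
solve [mL_A; mL_B] = S·[w00; w01] and [mR_A; mR_B] = S·[w10; w11]:
  w00 = 1, w01 = 1/2, w10 = 1/2, w11 = 1/2

1 1/2 1/2 1/2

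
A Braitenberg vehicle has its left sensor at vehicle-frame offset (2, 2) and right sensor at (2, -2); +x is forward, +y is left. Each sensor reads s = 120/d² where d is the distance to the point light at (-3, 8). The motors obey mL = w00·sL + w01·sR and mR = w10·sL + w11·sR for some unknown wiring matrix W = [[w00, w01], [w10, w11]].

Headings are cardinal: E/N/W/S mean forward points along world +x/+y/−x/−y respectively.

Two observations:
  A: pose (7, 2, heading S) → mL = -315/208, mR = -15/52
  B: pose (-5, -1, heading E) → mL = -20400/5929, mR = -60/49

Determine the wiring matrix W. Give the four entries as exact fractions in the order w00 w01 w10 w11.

-1 -1 -1/2 0

obs A: pose=(7,2,S) → sL=15/26, sR=15/16, mL=-315/208, mR=-15/52
obs B: pose=(-5,-1,E) → sL=120/49, sR=120/121, mL=-20400/5929, mR=-60/49
sensor matrix S = [[15/26, 15/16], [120/49, 120/121]]; det S = -265725/154154
solve [mL_A; mL_B] = S·[w00; w01] and [mR_A; mR_B] = S·[w10; w11]:
  w00 = -1, w01 = -1, w10 = -1/2, w11 = 0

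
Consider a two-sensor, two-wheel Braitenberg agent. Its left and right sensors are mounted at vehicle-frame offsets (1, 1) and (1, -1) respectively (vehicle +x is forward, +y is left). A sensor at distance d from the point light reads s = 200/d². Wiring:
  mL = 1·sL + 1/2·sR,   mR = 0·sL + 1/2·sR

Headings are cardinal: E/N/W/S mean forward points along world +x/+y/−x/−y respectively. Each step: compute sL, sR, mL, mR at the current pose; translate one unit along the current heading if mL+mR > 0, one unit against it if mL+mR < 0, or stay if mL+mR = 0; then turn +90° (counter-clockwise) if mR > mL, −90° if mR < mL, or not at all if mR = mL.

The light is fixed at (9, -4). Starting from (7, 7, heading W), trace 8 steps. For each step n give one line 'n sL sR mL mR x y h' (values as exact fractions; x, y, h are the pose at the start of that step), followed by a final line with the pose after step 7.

0 200/109 200/153 41500/16677 100/153 7 7 W
1 5/4 50/37 285/148 25/37 6 7 N
2 200/173 8/5 1692/865 4/5 6 8 E
3 100/61 20/13 1910/793 10/13 7 8 S
4 200/109 200/153 41500/16677 100/153 7 7 W
5 5/4 50/37 285/148 25/37 6 7 N
6 200/173 8/5 1692/865 4/5 6 8 E
7 100/61 20/13 1910/793 10/13 7 8 S
final 7 7 W

n=0: pose=(7,7,W); sL=200/109, sR=200/153; mL=41500/16677, mR=100/153; mL+mR=52400/16677 → advance +1; mR−mL=-200/109 → turn -1·90°
n=1: pose=(6,7,N); sL=5/4, sR=50/37; mL=285/148, mR=25/37; mL+mR=385/148 → advance +1; mR−mL=-5/4 → turn -1·90°
n=2: pose=(6,8,E); sL=200/173, sR=8/5; mL=1692/865, mR=4/5; mL+mR=2384/865 → advance +1; mR−mL=-200/173 → turn -1·90°
n=3: pose=(7,8,S); sL=100/61, sR=20/13; mL=1910/793, mR=10/13; mL+mR=2520/793 → advance +1; mR−mL=-100/61 → turn -1·90°
n=4: pose=(7,7,W); sL=200/109, sR=200/153; mL=41500/16677, mR=100/153; mL+mR=52400/16677 → advance +1; mR−mL=-200/109 → turn -1·90°
n=5: pose=(6,7,N); sL=5/4, sR=50/37; mL=285/148, mR=25/37; mL+mR=385/148 → advance +1; mR−mL=-5/4 → turn -1·90°
n=6: pose=(6,8,E); sL=200/173, sR=8/5; mL=1692/865, mR=4/5; mL+mR=2384/865 → advance +1; mR−mL=-200/173 → turn -1·90°
n=7: pose=(7,8,S); sL=100/61, sR=20/13; mL=1910/793, mR=10/13; mL+mR=2520/793 → advance +1; mR−mL=-100/61 → turn -1·90°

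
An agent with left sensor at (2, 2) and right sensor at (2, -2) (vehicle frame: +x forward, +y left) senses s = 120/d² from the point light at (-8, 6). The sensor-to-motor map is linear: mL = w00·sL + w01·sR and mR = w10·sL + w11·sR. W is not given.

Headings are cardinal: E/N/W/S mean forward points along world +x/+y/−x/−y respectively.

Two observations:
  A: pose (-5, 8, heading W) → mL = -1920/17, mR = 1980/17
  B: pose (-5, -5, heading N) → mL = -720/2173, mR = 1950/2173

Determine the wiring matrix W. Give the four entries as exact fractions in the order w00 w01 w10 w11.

obs A: pose=(-5,8,W) → sL=120, sR=120/17, mL=-1920/17, mR=1980/17
obs B: pose=(-5,-5,N) → sL=60/41, sR=60/53, mL=-720/2173, mR=1950/2173
sensor matrix S = [[120, 120/17], [60/41, 60/53]]; det S = 4636800/36941
solve [mL_A; mL_B] = S·[w00; w01] and [mR_A; mR_B] = S·[w10; w11]:
  w00 = -1, w01 = 1, w10 = 1, w11 = -1/2

-1 1 1 -1/2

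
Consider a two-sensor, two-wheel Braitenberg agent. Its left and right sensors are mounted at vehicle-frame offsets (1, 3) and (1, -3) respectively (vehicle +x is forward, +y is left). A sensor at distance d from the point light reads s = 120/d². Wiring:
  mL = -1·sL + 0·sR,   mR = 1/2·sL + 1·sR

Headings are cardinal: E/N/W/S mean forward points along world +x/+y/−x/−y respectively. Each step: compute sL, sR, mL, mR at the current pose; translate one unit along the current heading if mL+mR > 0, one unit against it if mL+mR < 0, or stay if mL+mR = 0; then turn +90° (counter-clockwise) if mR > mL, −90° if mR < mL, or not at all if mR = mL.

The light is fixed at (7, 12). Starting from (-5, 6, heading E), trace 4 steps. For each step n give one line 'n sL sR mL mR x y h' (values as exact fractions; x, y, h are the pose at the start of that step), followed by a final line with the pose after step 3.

n=0: pose=(-5,6,E); sL=12/13, sR=60/101; mL=-12/13, mR=1386/1313; mL+mR=174/1313 → advance +1; mR−mL=2598/1313 → turn +1·90°
n=1: pose=(-4,6,N); sL=120/221, sR=120/89; mL=-120/221, mR=31860/19669; mL+mR=21180/19669 → advance +1; mR−mL=42540/19669 → turn +1·90°
n=2: pose=(-4,7,W); sL=15/26, sR=30/37; mL=-15/26, mR=2115/1924; mL+mR=1005/1924 → advance +1; mR−mL=3225/1924 → turn +1·90°
n=3: pose=(-5,7,S); sL=40/39, sR=40/87; mL=-40/39, mR=1100/1131; mL+mR=-20/377 → advance -1; mR−mL=2260/1131 → turn +1·90°

0 12/13 60/101 -12/13 1386/1313 -5 6 E
1 120/221 120/89 -120/221 31860/19669 -4 6 N
2 15/26 30/37 -15/26 2115/1924 -4 7 W
3 40/39 40/87 -40/39 1100/1131 -5 7 S
final -5 8 E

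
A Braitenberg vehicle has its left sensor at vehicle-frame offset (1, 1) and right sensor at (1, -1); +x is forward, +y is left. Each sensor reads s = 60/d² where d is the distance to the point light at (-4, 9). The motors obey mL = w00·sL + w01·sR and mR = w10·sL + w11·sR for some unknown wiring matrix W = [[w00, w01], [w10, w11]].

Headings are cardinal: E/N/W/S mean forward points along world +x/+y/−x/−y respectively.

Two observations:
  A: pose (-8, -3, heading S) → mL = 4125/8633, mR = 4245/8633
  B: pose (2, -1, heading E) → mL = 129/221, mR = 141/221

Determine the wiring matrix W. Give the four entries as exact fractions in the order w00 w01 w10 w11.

obs A: pose=(-8,-3,S) → sL=30/89, sR=30/97, mL=4125/8633, mR=4245/8633
obs B: pose=(2,-1,E) → sL=6/13, sR=6/17, mL=129/221, mR=141/221
sensor matrix S = [[30/89, 30/97], [6/13, 6/17]]; det S = -45360/1907893
solve [mL_A; mL_B] = S·[w00; w01] and [mR_A; mR_B] = S·[w10; w11]:
  w00 = 1/2, w01 = 1, w10 = 1, w11 = 1/2

1/2 1 1 1/2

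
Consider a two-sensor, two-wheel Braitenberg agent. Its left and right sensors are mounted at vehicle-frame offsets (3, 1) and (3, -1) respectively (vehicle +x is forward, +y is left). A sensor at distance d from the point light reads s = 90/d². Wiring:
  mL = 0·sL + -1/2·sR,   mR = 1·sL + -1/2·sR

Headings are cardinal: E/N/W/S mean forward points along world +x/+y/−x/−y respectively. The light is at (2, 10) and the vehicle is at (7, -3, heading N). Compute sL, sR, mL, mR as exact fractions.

left sensor world pos  = (6, 0); dL² = 116
right sensor world pos = (8, 0); dR² = 136
sL = 90/116 = 45/58
sR = 90/136 = 45/68
mL = 0·sL + -1/2·sR = -45/136
mR = 1·sL + -1/2·sR = 1755/3944

45/58 45/68 -45/136 1755/3944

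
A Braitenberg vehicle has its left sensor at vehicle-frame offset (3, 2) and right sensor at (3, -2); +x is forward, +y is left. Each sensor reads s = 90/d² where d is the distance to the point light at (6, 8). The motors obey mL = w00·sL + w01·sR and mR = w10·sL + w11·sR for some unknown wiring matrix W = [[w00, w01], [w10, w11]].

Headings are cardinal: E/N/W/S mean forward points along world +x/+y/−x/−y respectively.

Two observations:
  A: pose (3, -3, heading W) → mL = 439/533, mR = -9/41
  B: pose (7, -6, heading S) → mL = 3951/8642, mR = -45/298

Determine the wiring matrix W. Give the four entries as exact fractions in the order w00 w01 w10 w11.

1 1/2 -1/2 0

obs A: pose=(3,-3,W) → sL=18/41, sR=10/13, mL=439/533, mR=-9/41
obs B: pose=(7,-6,S) → sL=45/149, sR=9/29, mL=3951/8642, mR=-45/298
sensor matrix S = [[18/41, 10/13], [45/149, 9/29]]; det S = -221256/2303093
solve [mL_A; mL_B] = S·[w00; w01] and [mR_A; mR_B] = S·[w10; w11]:
  w00 = 1, w01 = 1/2, w10 = -1/2, w11 = 0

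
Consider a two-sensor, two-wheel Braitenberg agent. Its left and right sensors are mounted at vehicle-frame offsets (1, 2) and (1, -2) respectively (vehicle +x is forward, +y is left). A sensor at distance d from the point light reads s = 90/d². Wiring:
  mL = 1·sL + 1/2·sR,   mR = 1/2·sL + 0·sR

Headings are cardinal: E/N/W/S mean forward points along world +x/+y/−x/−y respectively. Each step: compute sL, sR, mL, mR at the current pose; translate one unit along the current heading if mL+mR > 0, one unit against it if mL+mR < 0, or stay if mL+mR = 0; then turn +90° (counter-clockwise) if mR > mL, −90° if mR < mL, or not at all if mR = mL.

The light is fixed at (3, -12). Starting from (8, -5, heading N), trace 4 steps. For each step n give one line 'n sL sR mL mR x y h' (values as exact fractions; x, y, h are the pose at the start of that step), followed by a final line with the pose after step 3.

n=0: pose=(8,-5,N); sL=90/73, sR=90/113; mL=13455/8249, mR=45/73; mL+mR=18540/8249 → advance +1; mR−mL=-8370/8249 → turn -1·90°
n=1: pose=(8,-4,E); sL=45/68, sR=5/4; mL=175/136, mR=45/136; mL+mR=55/34 → advance +1; mR−mL=-65/68 → turn -1·90°
n=2: pose=(9,-4,S); sL=90/113, sR=18/13; mL=2187/1469, mR=45/113; mL+mR=2772/1469 → advance +1; mR−mL=-1602/1469 → turn -1·90°
n=3: pose=(9,-5,W); sL=9/5, sR=45/53; mL=1179/530, mR=9/10; mL+mR=828/265 → advance +1; mR−mL=-351/265 → turn -1·90°

0 90/73 90/113 13455/8249 45/73 8 -5 N
1 45/68 5/4 175/136 45/136 8 -4 E
2 90/113 18/13 2187/1469 45/113 9 -4 S
3 9/5 45/53 1179/530 9/10 9 -5 W
final 8 -5 N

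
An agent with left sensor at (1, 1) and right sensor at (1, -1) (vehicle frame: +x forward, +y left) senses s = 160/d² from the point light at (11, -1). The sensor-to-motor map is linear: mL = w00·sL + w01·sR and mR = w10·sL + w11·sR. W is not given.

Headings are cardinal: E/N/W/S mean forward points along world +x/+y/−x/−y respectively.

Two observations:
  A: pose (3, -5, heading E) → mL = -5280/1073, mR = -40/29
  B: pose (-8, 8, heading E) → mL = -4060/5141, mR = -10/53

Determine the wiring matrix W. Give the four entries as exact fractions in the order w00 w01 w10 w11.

-1 -1 -1/2 0

obs A: pose=(3,-5,E) → sL=80/29, sR=80/37, mL=-5280/1073, mR=-40/29
obs B: pose=(-8,8,E) → sL=20/53, sR=40/97, mL=-4060/5141, mR=-10/53
sensor matrix S = [[80/29, 80/37], [20/53, 40/97]]; det S = 1774400/5516293
solve [mL_A; mL_B] = S·[w00; w01] and [mR_A; mR_B] = S·[w10; w11]:
  w00 = -1, w01 = -1, w10 = -1/2, w11 = 0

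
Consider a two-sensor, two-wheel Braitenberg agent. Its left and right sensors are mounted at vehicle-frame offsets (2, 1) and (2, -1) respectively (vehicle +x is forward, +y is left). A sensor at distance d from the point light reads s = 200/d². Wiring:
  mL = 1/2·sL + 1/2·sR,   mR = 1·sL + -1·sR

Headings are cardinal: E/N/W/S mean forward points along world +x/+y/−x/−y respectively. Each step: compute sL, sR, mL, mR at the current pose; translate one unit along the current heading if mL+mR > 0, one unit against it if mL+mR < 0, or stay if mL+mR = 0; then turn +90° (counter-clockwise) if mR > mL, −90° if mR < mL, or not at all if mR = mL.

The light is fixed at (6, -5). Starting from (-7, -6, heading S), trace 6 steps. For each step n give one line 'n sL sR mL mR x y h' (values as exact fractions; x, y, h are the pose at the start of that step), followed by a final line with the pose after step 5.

n=0: pose=(-7,-6,S); sL=200/153, sR=40/41; mL=7160/6273, mR=2080/6273; mL+mR=3080/2091 → advance +1; mR−mL=-5080/6273 → turn -1·90°
n=1: pose=(-7,-7,W); sL=100/117, sR=100/113; mL=11500/13221, mR=-400/13221; mL+mR=3700/4407 → advance +1; mR−mL=-11900/13221 → turn -1·90°
n=2: pose=(-8,-7,N); sL=8/9, sR=200/169; mL=1576/1521, mR=-448/1521; mL+mR=376/507 → advance +1; mR−mL=-2024/1521 → turn -1·90°
n=3: pose=(-8,-6,E); sL=25/18, sR=50/37; mL=1825/1332, mR=25/666; mL+mR=625/444 → advance +1; mR−mL=-1775/1332 → turn -1·90°
n=4: pose=(-7,-6,S); sL=200/153, sR=40/41; mL=7160/6273, mR=2080/6273; mL+mR=3080/2091 → advance +1; mR−mL=-5080/6273 → turn -1·90°
n=5: pose=(-7,-7,W); sL=100/117, sR=100/113; mL=11500/13221, mR=-400/13221; mL+mR=3700/4407 → advance +1; mR−mL=-11900/13221 → turn -1·90°

0 200/153 40/41 7160/6273 2080/6273 -7 -6 S
1 100/117 100/113 11500/13221 -400/13221 -7 -7 W
2 8/9 200/169 1576/1521 -448/1521 -8 -7 N
3 25/18 50/37 1825/1332 25/666 -8 -6 E
4 200/153 40/41 7160/6273 2080/6273 -7 -6 S
5 100/117 100/113 11500/13221 -400/13221 -7 -7 W
final -8 -7 N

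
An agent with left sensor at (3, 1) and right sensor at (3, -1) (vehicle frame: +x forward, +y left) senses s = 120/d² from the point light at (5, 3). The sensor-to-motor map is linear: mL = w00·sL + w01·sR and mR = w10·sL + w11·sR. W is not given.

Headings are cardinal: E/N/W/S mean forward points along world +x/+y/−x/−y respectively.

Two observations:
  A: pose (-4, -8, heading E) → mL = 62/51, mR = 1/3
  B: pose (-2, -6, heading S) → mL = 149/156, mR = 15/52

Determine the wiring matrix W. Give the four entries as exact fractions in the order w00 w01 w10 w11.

obs A: pose=(-4,-8,E) → sL=15/17, sR=2/3, mL=62/51, mR=1/3
obs B: pose=(-2,-6,S) → sL=2/3, sR=15/26, mL=149/156, mR=15/52
sensor matrix S = [[15/17, 2/3], [2/3, 15/26]]; det S = 257/3978
solve [mL_A; mL_B] = S·[w00; w01] and [mR_A; mR_B] = S·[w10; w11]:
  w00 = 1, w01 = 1/2, w10 = 0, w11 = 1/2

1 1/2 0 1/2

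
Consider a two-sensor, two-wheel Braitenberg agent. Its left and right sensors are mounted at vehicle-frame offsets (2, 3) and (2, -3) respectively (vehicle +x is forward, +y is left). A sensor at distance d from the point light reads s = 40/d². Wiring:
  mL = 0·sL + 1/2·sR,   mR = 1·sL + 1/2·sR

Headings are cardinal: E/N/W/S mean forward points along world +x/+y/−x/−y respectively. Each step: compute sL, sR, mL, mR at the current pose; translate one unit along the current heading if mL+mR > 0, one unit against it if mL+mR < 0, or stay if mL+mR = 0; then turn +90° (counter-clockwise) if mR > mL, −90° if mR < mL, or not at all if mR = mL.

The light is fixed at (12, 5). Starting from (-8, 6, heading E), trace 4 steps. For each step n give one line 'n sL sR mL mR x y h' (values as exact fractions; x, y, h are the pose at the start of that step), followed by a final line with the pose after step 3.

0 2/17 5/41 5/82 249/1394 -8 6 E
1 40/493 8/53 4/53 4092/26129 -7 6 N
2 20/221 20/233 10/233 6870/51493 -7 7 W
3 40/289 40/529 20/529 26940/152881 -8 7 S
final -8 6 E

n=0: pose=(-8,6,E); sL=2/17, sR=5/41; mL=5/82, mR=249/1394; mL+mR=167/697 → advance +1; mR−mL=2/17 → turn +1·90°
n=1: pose=(-7,6,N); sL=40/493, sR=8/53; mL=4/53, mR=4092/26129; mL+mR=6064/26129 → advance +1; mR−mL=40/493 → turn +1·90°
n=2: pose=(-7,7,W); sL=20/221, sR=20/233; mL=10/233, mR=6870/51493; mL+mR=9080/51493 → advance +1; mR−mL=20/221 → turn +1·90°
n=3: pose=(-8,7,S); sL=40/289, sR=40/529; mL=20/529, mR=26940/152881; mL+mR=32720/152881 → advance +1; mR−mL=40/289 → turn +1·90°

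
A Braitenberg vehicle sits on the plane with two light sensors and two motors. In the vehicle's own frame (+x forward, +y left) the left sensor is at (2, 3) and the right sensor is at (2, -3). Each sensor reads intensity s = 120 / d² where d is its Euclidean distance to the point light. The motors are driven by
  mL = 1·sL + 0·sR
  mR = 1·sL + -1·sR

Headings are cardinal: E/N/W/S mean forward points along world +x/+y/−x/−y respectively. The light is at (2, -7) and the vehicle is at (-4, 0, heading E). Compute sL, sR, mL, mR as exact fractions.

left sensor world pos  = (-2, 3); dL² = 116
right sensor world pos = (-2, -3); dR² = 32
sL = 120/116 = 30/29
sR = 120/32 = 15/4
mL = 1·sL + 0·sR = 30/29
mR = 1·sL + -1·sR = -315/116

30/29 15/4 30/29 -315/116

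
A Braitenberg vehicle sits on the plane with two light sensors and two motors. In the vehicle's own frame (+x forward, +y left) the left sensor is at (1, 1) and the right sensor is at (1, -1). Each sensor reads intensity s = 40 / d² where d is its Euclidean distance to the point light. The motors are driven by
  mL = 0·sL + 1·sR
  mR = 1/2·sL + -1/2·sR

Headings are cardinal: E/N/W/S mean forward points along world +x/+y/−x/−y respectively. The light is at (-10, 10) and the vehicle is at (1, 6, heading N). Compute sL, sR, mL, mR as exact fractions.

40/109 40/153 40/153 880/16677

left sensor world pos  = (0, 7); dL² = 109
right sensor world pos = (2, 7); dR² = 153
sL = 40/109 = 40/109
sR = 40/153 = 40/153
mL = 0·sL + 1·sR = 40/153
mR = 1/2·sL + -1/2·sR = 880/16677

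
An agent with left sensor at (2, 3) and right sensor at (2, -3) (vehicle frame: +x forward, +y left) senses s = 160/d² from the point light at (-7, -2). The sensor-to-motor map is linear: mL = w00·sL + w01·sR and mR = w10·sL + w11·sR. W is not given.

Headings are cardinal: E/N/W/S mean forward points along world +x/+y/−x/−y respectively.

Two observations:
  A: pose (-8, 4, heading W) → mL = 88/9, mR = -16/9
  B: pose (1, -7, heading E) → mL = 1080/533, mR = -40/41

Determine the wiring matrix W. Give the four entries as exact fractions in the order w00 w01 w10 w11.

1 1/2 0 -1

obs A: pose=(-8,4,W) → sL=80/9, sR=16/9, mL=88/9, mR=-16/9
obs B: pose=(1,-7,E) → sL=20/13, sR=40/41, mL=1080/533, mR=-40/41
sensor matrix S = [[80/9, 16/9], [20/13, 40/41]]; det S = 28480/4797
solve [mL_A; mL_B] = S·[w00; w01] and [mR_A; mR_B] = S·[w10; w11]:
  w00 = 1, w01 = 1/2, w10 = 0, w11 = -1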